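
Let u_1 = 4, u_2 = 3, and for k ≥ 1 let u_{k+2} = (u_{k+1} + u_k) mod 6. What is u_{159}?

5

Listing terms: u_1 = 4, u_2 = 3, u_3 = 1, u_4 = 4, u_5 = 5, u_6 = 3, u_7 = 2, u_8 = 5, u_9 = 1, u_{10} = 0, u_{11} = 1, u_{12} = 1, u_{13} = 2, u_{14} = 3, u_{15} = 5, u_{16} = 2, u_{17} = 1, u_{18} = 3, u_{19} = 4, u_{20} = 1, u_{21} = 5, u_{22} = 0, u_{23} = 5, u_{24} = 5, u_{25} = 4, u_{26} = 3.
The sequence repeats with period 24.
So u_{159} = u_{1 + ((159-1) mod 24)} = u_{15} = 5.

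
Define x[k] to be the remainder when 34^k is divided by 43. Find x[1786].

x[1] = 34,  x[2] = 38,  x[3] = 2,  x[4] = 25,  x[5] = 33,  x[6] = 4,  x[7] = 7,  x[8] = 23,  x[9] = 8,  x[10] = 14,  x[11] = 3,  x[12] = 16,  x[13] = 28,  x[14] = 6,  x[15] = 32,  x[16] = 13,  x[17] = 12,  x[18] = 21,  x[19] = 26,  x[20] = 24,  x[21] = 42,  x[22] = 9,  x[23] = 5,  x[24] = 41,  x[25] = 18,  x[26] = 10,  x[27] = 39,  x[28] = 36,  x[29] = 20,  x[30] = 35,  x[31] = 29,  x[32] = 40,  x[33] = 27,  x[34] = 15,  x[35] = 37,  x[36] = 11,  x[37] = 30,  x[38] = 31,  x[39] = 22,  x[40] = 17,  x[41] = 19,  x[42] = 1,  x[43] = 34.
The sequence repeats with period 42.
So x[1786] = x[1 + ((1786-1) mod 42)] = x[22] = 9.

9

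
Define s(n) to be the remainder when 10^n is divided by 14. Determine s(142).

Listing terms: s(1) = 10; s(2) = 2; s(3) = 6; s(4) = 4; s(5) = 12; s(6) = 8; s(7) = 10.
The sequence repeats with period 6.
So s(142) = s(1 + ((142-1) mod 6)) = s(4) = 4.

4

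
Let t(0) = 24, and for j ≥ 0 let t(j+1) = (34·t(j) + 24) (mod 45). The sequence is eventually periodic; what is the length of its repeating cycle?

We have t(0) = 24, t(1) = 30, t(2) = 9, t(3) = 15, t(4) = 39, t(5) = 0, t(6) = 24.
Since t(6) = t(0) = 24, the sequence is periodic with period 6.

6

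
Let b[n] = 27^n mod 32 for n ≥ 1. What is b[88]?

1

Computing terms: b[1] = 27,  b[2] = 25,  b[3] = 3,  b[4] = 17,  b[5] = 11,  b[6] = 9,  b[7] = 19,  b[8] = 1,  b[9] = 27.
Since b[9] = b[1] = 27, the sequence is periodic with period 8.
So b[88] = b[1 + ((88-1) mod 8)] = b[8] = 1.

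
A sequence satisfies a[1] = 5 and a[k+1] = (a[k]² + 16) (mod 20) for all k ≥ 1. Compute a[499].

5

We have a[1] = 5; a[2] = 1; a[3] = 17; a[4] = 5.
Since a[4] = a[1] = 5, the sequence is periodic with period 3.
(499 - 1) mod 3 = 0, so a[499] = a[1] = 5.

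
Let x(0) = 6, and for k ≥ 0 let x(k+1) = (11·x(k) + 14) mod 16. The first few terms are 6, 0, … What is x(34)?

14

Listing terms: x(0) = 6,  x(1) = 0,  x(2) = 14,  x(3) = 8,  x(4) = 6.
The sequence repeats with period 4.
So x(34) = x(0 + ((34-0) mod 4)) = x(2) = 14.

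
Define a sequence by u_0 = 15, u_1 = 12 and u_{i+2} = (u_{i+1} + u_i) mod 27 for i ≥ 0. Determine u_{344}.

15

Listing terms: u_0 = 15, u_1 = 12, u_2 = 0, u_3 = 12, u_4 = 12, u_5 = 24, u_6 = 9, u_7 = 6, u_8 = 15, u_9 = 21, u_{10} = 9, u_{11} = 3, u_{12} = 12, u_{13} = 15, u_{14} = 0, u_{15} = 15, u_{16} = 15, u_{17} = 3, u_{18} = 18, u_{19} = 21, u_{20} = 12, u_{21} = 6, u_{22} = 18, u_{23} = 24, u_{24} = 15, u_{25} = 12.
The sequence repeats with period 24.
So u_{344} = u_{0 + ((344-0) mod 24)} = u_8 = 15.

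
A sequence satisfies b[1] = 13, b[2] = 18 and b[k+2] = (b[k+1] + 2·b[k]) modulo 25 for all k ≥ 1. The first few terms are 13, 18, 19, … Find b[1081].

Computing terms: b[1] = 13; b[2] = 18; b[3] = 19; b[4] = 5; b[5] = 18; b[6] = 3; b[7] = 14; b[8] = 20; b[9] = 23; b[10] = 13; b[11] = 9; b[12] = 10; b[13] = 3; b[14] = 23; b[15] = 4; b[16] = 0; b[17] = 8; b[18] = 8; b[19] = 24; b[20] = 15; b[21] = 13; b[22] = 18.
Since (b[21], b[22]) = (b[1], b[2]) = (13, 18) (two consecutive terms determine the rest), the sequence is periodic with period 20.
So b[1081] = b[1 + ((1081-1) mod 20)] = b[1] = 13.

13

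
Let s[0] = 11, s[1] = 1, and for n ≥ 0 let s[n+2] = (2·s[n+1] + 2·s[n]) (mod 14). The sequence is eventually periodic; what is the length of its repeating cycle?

s[0] = 11, s[1] = 1, s[2] = 10, s[3] = 8, s[4] = 8, s[5] = 4, s[6] = 10, s[7] = 0, s[8] = 6, s[9] = 12, s[10] = 8, s[11] = 12, s[12] = 12, s[13] = 6, s[14] = 8, s[15] = 0, s[16] = 2, s[17] = 4, s[18] = 12, s[19] = 4, s[20] = 4, s[21] = 2, s[22] = 12, s[23] = 0, s[24] = 10, s[25] = 6, s[26] = 4, s[27] = 6, s[28] = 6, s[29] = 10, s[30] = 4, s[31] = 0, s[32] = 8, s[33] = 2, s[34] = 6, s[35] = 2, s[36] = 2, s[37] = 8, s[38] = 6, s[39] = 0, s[40] = 12, s[41] = 10, s[42] = 2, s[43] = 10, s[44] = 10, s[45] = 12, s[46] = 2, s[47] = 0, s[48] = 4, s[49] = 8, s[50] = 10, s[51] = 8.
Since (s[50], s[51]) = (s[2], s[3]) = (10, 8) (two consecutive terms determine the rest), the sequence is eventually periodic: after a pre-period of length 2 it cycles with period 48.

48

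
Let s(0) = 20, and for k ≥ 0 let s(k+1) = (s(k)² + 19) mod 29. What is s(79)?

12

Listing terms: s(0) = 20,  s(1) = 13,  s(2) = 14,  s(3) = 12,  s(4) = 18,  s(5) = 24,  s(6) = 15,  s(7) = 12.
Since s(7) = s(3) = 12, the sequence is eventually periodic: after a pre-period of length 3 it cycles with period 4.
For k ≥ 3, s(k) depends only on (k - 3) mod 4. (79 - 3) mod 4 = 0, so s(79) = s(3) = 12.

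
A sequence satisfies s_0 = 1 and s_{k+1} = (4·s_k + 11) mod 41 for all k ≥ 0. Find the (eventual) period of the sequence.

Computing terms: s_0 = 1; s_1 = 15; s_2 = 30; s_3 = 8; s_4 = 2; s_5 = 19; s_6 = 5; s_7 = 31; s_8 = 12; s_9 = 18; s_{10} = 1.
Since s_{10} = s_0 = 1, the sequence is periodic with period 10.

10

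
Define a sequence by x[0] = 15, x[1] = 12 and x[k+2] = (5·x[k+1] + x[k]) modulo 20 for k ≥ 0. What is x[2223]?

7

We have x[0] = 15; x[1] = 12; x[2] = 15; x[3] = 7; x[4] = 10; x[5] = 17; x[6] = 15; x[7] = 12.
The sequence repeats with period 6.
(2223 - 0) mod 6 = 3, so x[2223] = x[3] = 7.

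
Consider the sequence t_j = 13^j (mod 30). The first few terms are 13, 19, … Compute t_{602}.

19

Computing terms: t_1 = 13, t_2 = 19, t_3 = 7, t_4 = 1, t_5 = 13.
Since t_5 = t_1 = 13, the sequence is periodic with period 4.
So t_{602} = t_{1 + ((602-1) mod 4)} = t_2 = 19.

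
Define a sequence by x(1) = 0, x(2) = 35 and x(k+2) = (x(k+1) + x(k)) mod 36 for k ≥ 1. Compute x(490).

2

Listing terms: x(1) = 0, x(2) = 35, x(3) = 35, x(4) = 34, x(5) = 33, x(6) = 31, x(7) = 28, x(8) = 23, x(9) = 15, x(10) = 2, x(11) = 17, x(12) = 19, x(13) = 0, x(14) = 19, x(15) = 19, x(16) = 2, x(17) = 21, x(18) = 23, x(19) = 8, x(20) = 31, x(21) = 3, x(22) = 34, x(23) = 1, x(24) = 35, x(25) = 0, x(26) = 35.
The sequence repeats with period 24.
(490 - 1) mod 24 = 9, so x(490) = x(10) = 2.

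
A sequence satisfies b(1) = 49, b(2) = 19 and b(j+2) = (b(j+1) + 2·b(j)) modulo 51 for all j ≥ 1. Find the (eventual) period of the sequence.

Computing terms: b(1) = 49; b(2) = 19; b(3) = 15; b(4) = 2; b(5) = 32; b(6) = 36; b(7) = 49; b(8) = 19.
The sequence repeats with period 6.

6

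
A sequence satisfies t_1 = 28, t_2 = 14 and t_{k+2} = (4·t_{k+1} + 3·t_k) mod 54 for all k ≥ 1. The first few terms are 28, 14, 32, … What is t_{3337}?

Listing terms: t_1 = 28, t_2 = 14, t_3 = 32, t_4 = 8, t_5 = 20, t_6 = 50, t_7 = 44, t_8 = 2, t_9 = 32, t_{10} = 26, t_{11} = 38, t_{12} = 14, t_{13} = 8, t_{14} = 20.
Since (t_{13}, t_{14}) = (t_4, t_5) = (8, 20) (two consecutive terms determine the rest), the sequence is eventually periodic: after a pre-period of length 3 it cycles with period 9.
For k ≥ 4, t_k depends only on (k - 4) mod 9. (3337 - 4) mod 9 = 3, so t_{3337} = t_7 = 44.

44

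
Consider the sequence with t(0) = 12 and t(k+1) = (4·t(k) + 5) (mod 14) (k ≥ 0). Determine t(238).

t(0) = 12,  t(1) = 11,  t(2) = 7,  t(3) = 5,  t(4) = 11.
Since t(4) = t(1) = 11, the sequence is eventually periodic: after a pre-period of length 1 it cycles with period 3.
For k ≥ 1, t(k) depends only on (k - 1) mod 3. (238 - 1) mod 3 = 0, so t(238) = t(1) = 11.

11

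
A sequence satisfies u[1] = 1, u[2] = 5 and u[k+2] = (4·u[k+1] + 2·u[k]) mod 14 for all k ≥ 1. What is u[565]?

4

We have u[1] = 1; u[2] = 5; u[3] = 8; u[4] = 0; u[5] = 2; u[6] = 8; u[7] = 8; u[8] = 6; u[9] = 12; u[10] = 4; u[11] = 12; u[12] = 0; u[13] = 10; u[14] = 12; u[15] = 12; u[16] = 2; u[17] = 4; u[18] = 6; u[19] = 4; u[20] = 0; u[21] = 8; u[22] = 4; u[23] = 4; u[24] = 10; u[25] = 6; u[26] = 2; u[27] = 6; u[28] = 0; u[29] = 12; u[30] = 6; u[31] = 6; u[32] = 8; u[33] = 2; u[34] = 10; u[35] = 2; u[36] = 0; u[37] = 4; u[38] = 2; u[39] = 2; u[40] = 12; u[41] = 10; u[42] = 8; u[43] = 10; u[44] = 0; u[45] = 6; u[46] = 10; u[47] = 10; u[48] = 4; u[49] = 8; u[50] = 12; u[51] = 8; u[52] = 0.
Since (u[51], u[52]) = (u[3], u[4]) = (8, 0) (two consecutive terms determine the rest), the sequence is eventually periodic: after a pre-period of length 2 it cycles with period 48.
For k ≥ 3, u[k] depends only on (k - 3) mod 48. (565 - 3) mod 48 = 34, so u[565] = u[37] = 4.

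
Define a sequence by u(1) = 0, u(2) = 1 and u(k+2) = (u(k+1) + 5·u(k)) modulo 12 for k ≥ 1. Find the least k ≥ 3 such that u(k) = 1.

Listing terms: u(1) = 0, u(2) = 1, u(3) = 1, u(4) = 6, u(5) = 11, u(6) = 5, u(7) = 0, u(8) = 1.
The sequence repeats with period 6.
The value 1 first appears (with k ≥ 3) at u(3).

3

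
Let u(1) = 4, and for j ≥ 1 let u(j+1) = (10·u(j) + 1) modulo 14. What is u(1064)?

We have u(1) = 4; u(2) = 13; u(3) = 5; u(4) = 9; u(5) = 7; u(6) = 1; u(7) = 11; u(8) = 13.
Since u(8) = u(2) = 13, the sequence is eventually periodic: after a pre-period of length 1 it cycles with period 6.
For j ≥ 2, u(j) depends only on (j - 2) mod 6. (1064 - 2) mod 6 = 0, so u(1064) = u(2) = 13.

13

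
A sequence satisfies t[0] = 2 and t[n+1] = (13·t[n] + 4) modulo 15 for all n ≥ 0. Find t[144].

2

We have t[0] = 2,  t[1] = 0,  t[2] = 4,  t[3] = 11,  t[4] = 12,  t[5] = 10,  t[6] = 14,  t[7] = 6,  t[8] = 7,  t[9] = 5,  t[10] = 9,  t[11] = 1,  t[12] = 2.
The sequence repeats with period 12.
(144 - 0) mod 12 = 0, so t[144] = t[0] = 2.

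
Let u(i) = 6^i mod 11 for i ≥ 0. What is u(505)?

10

We have u(0) = 1,  u(1) = 6,  u(2) = 3,  u(3) = 7,  u(4) = 9,  u(5) = 10,  u(6) = 5,  u(7) = 8,  u(8) = 4,  u(9) = 2,  u(10) = 1.
The sequence repeats with period 10.
(505 - 0) mod 10 = 5, so u(505) = u(5) = 10.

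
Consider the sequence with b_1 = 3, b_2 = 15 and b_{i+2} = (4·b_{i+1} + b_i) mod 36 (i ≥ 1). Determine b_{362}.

We have b_1 = 3, b_2 = 15, b_3 = 27, b_4 = 15, b_5 = 15, b_6 = 3, b_7 = 27, b_8 = 3, b_9 = 3, b_{10} = 15.
The sequence repeats with period 8.
So b_{362} = b_{1 + ((362-1) mod 8)} = b_2 = 15.

15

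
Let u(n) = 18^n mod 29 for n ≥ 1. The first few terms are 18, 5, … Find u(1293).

15

Computing terms: u(1) = 18, u(2) = 5, u(3) = 3, u(4) = 25, u(5) = 15, u(6) = 9, u(7) = 17, u(8) = 16, u(9) = 27, u(10) = 22, u(11) = 19, u(12) = 23, u(13) = 8, u(14) = 28, u(15) = 11, u(16) = 24, u(17) = 26, u(18) = 4, u(19) = 14, u(20) = 20, u(21) = 12, u(22) = 13, u(23) = 2, u(24) = 7, u(25) = 10, u(26) = 6, u(27) = 21, u(28) = 1, u(29) = 18.
The sequence repeats with period 28.
(1293 - 1) mod 28 = 4, so u(1293) = u(5) = 15.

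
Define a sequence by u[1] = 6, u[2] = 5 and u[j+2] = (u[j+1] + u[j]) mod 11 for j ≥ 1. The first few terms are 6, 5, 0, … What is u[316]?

10

u[1] = 6, u[2] = 5, u[3] = 0, u[4] = 5, u[5] = 5, u[6] = 10, u[7] = 4, u[8] = 3, u[9] = 7, u[10] = 10, u[11] = 6, u[12] = 5.
The sequence repeats with period 10.
So u[316] = u[1 + ((316-1) mod 10)] = u[6] = 10.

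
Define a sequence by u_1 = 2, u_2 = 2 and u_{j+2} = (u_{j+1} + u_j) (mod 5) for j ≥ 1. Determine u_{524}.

1

We have u_1 = 2, u_2 = 2, u_3 = 4, u_4 = 1, u_5 = 0, u_6 = 1, u_7 = 1, u_8 = 2, u_9 = 3, u_{10} = 0, u_{11} = 3, u_{12} = 3, u_{13} = 1, u_{14} = 4, u_{15} = 0, u_{16} = 4, u_{17} = 4, u_{18} = 3, u_{19} = 2, u_{20} = 0, u_{21} = 2, u_{22} = 2.
Since (u_{21}, u_{22}) = (u_1, u_2) = (2, 2) (two consecutive terms determine the rest), the sequence is periodic with period 20.
So u_{524} = u_{1 + ((524-1) mod 20)} = u_4 = 1.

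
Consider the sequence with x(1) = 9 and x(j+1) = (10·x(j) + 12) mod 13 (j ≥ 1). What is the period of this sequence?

6

x(1) = 9,  x(2) = 11,  x(3) = 5,  x(4) = 10,  x(5) = 8,  x(6) = 1,  x(7) = 9.
The sequence repeats with period 6.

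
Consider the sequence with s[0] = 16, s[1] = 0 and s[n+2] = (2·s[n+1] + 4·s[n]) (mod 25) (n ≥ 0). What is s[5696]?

5

We have s[0] = 16,  s[1] = 0,  s[2] = 14,  s[3] = 3,  s[4] = 12,  s[5] = 11,  s[6] = 20,  s[7] = 9,  s[8] = 23,  s[9] = 7,  s[10] = 6,  s[11] = 15,  s[12] = 4,  s[13] = 18,  s[14] = 2,  s[15] = 1,  s[16] = 10,  s[17] = 24,  s[18] = 13,  s[19] = 22,  s[20] = 21,  s[21] = 5,  s[22] = 19,  s[23] = 8,  s[24] = 17,  s[25] = 16,  s[26] = 0.
Since (s[25], s[26]) = (s[0], s[1]) = (16, 0) (two consecutive terms determine the rest), the sequence is periodic with period 25.
(5696 - 0) mod 25 = 21, so s[5696] = s[21] = 5.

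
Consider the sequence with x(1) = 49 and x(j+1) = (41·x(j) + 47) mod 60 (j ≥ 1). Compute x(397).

1

Listing terms: x(1) = 49, x(2) = 16, x(3) = 43, x(4) = 10, x(5) = 37, x(6) = 4, x(7) = 31, x(8) = 58, x(9) = 25, x(10) = 52, x(11) = 19, x(12) = 46, x(13) = 13, x(14) = 40, x(15) = 7, x(16) = 34, x(17) = 1, x(18) = 28, x(19) = 55, x(20) = 22, x(21) = 49.
The sequence repeats with period 20.
(397 - 1) mod 20 = 16, so x(397) = x(17) = 1.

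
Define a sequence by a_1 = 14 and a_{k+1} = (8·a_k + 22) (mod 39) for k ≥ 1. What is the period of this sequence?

We have a_1 = 14, a_2 = 17, a_3 = 2, a_4 = 38, a_5 = 14.
The sequence repeats with period 4.

4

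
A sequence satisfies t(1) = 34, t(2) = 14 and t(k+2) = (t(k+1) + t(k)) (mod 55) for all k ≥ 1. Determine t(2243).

Listing terms: t(1) = 34,  t(2) = 14,  t(3) = 48,  t(4) = 7,  t(5) = 0,  t(6) = 7,  t(7) = 7,  t(8) = 14,  t(9) = 21,  t(10) = 35,  t(11) = 1,  t(12) = 36,  t(13) = 37,  t(14) = 18,  t(15) = 0,  t(16) = 18,  t(17) = 18,  t(18) = 36,  t(19) = 54,  t(20) = 35,  t(21) = 34,  t(22) = 14.
Since (t(21), t(22)) = (t(1), t(2)) = (34, 14) (two consecutive terms determine the rest), the sequence is periodic with period 20.
(2243 - 1) mod 20 = 2, so t(2243) = t(3) = 48.

48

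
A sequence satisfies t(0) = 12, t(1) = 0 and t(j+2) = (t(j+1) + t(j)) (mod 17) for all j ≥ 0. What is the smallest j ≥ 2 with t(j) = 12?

We have t(0) = 12,  t(1) = 0,  t(2) = 12,  t(3) = 12,  t(4) = 7,  t(5) = 2,  t(6) = 9,  t(7) = 11,  t(8) = 3,  t(9) = 14,  t(10) = 0,  t(11) = 14,  t(12) = 14,  t(13) = 11,  t(14) = 8,  t(15) = 2,  t(16) = 10,  t(17) = 12,  t(18) = 5,  t(19) = 0,  t(20) = 5,  t(21) = 5,  t(22) = 10,  t(23) = 15,  t(24) = 8,  t(25) = 6,  t(26) = 14,  t(27) = 3,  t(28) = 0,  t(29) = 3,  t(30) = 3,  t(31) = 6,  t(32) = 9,  t(33) = 15,  t(34) = 7,  t(35) = 5,  t(36) = 12,  t(37) = 0.
The sequence repeats with period 36.
The value 12 first appears (with j ≥ 2) at t(2).

2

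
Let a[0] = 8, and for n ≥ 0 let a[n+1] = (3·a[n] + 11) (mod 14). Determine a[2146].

10

Listing terms: a[0] = 8, a[1] = 7, a[2] = 4, a[3] = 9, a[4] = 10, a[5] = 13, a[6] = 8.
The sequence repeats with period 6.
(2146 - 0) mod 6 = 4, so a[2146] = a[4] = 10.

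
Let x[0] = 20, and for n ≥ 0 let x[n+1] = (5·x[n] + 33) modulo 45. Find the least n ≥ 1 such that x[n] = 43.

Listing terms: x[0] = 20,  x[1] = 43,  x[2] = 23,  x[3] = 13,  x[4] = 8,  x[5] = 28,  x[6] = 38,  x[7] = 43.
Since x[7] = x[1] = 43, the sequence is eventually periodic: after a pre-period of length 1 it cycles with period 6.
The value 43 first appears (with n ≥ 1) at x[1].

1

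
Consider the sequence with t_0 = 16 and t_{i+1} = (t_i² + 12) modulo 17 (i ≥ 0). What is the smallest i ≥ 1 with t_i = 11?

t_0 = 16,  t_1 = 13,  t_2 = 11,  t_3 = 14,  t_4 = 4,  t_5 = 11.
Since t_5 = t_2 = 11, the sequence is eventually periodic: after a pre-period of length 2 it cycles with period 3.
The value 11 first appears (with i ≥ 1) at t_2.

2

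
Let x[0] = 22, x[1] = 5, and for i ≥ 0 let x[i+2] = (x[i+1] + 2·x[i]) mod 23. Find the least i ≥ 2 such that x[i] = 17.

Computing terms: x[0] = 22, x[1] = 5, x[2] = 3, x[3] = 13, x[4] = 19, x[5] = 22, x[6] = 14, x[7] = 12, x[8] = 17, x[9] = 18, x[10] = 6, x[11] = 19, x[12] = 8, x[13] = 0, x[14] = 16, x[15] = 16, x[16] = 2, x[17] = 11, x[18] = 15, x[19] = 14, x[20] = 21, x[21] = 3, x[22] = 22, x[23] = 5.
The sequence repeats with period 22.
The value 17 first appears (with i ≥ 2) at x[8].

8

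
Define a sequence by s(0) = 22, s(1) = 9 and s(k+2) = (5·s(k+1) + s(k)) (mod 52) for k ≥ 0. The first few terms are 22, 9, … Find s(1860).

22

Listing terms: s(0) = 22,  s(1) = 9,  s(2) = 15,  s(3) = 32,  s(4) = 19,  s(5) = 23,  s(6) = 30,  s(7) = 17,  s(8) = 11,  s(9) = 20,  s(10) = 7,  s(11) = 3,  s(12) = 22,  s(13) = 9.
Since (s(12), s(13)) = (s(0), s(1)) = (22, 9) (two consecutive terms determine the rest), the sequence is periodic with period 12.
So s(1860) = s(0 + ((1860-0) mod 12)) = s(0) = 22.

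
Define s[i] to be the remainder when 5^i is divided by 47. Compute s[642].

Listing terms: s[0] = 1,  s[1] = 5,  s[2] = 25,  s[3] = 31,  s[4] = 14,  s[5] = 23,  s[6] = 21,  s[7] = 11,  s[8] = 8,  s[9] = 40,  s[10] = 12,  s[11] = 13,  s[12] = 18,  s[13] = 43,  s[14] = 27,  s[15] = 41,  s[16] = 17,  s[17] = 38,  s[18] = 2,  s[19] = 10,  s[20] = 3,  s[21] = 15,  s[22] = 28,  s[23] = 46,  s[24] = 42,  s[25] = 22,  s[26] = 16,  s[27] = 33,  s[28] = 24,  s[29] = 26,  s[30] = 36,  s[31] = 39,  s[32] = 7,  s[33] = 35,  s[34] = 34,  s[35] = 29,  s[36] = 4,  s[37] = 20,  s[38] = 6,  s[39] = 30,  s[40] = 9,  s[41] = 45,  s[42] = 37,  s[43] = 44,  s[44] = 32,  s[45] = 19,  s[46] = 1.
Since s[46] = s[0] = 1, the sequence is periodic with period 46.
(642 - 0) mod 46 = 44, so s[642] = s[44] = 32.

32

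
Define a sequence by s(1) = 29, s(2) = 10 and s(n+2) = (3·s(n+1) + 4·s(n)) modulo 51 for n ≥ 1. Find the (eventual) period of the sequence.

4

Listing terms: s(1) = 29,  s(2) = 10,  s(3) = 44,  s(4) = 19,  s(5) = 29,  s(6) = 10.
Since (s(5), s(6)) = (s(1), s(2)) = (29, 10) (two consecutive terms determine the rest), the sequence is periodic with period 4.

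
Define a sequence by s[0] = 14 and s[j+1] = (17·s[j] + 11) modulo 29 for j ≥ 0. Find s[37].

We have s[0] = 14,  s[1] = 17,  s[2] = 10,  s[3] = 7,  s[4] = 14.
The sequence repeats with period 4.
So s[37] = s[0 + ((37-0) mod 4)] = s[1] = 17.

17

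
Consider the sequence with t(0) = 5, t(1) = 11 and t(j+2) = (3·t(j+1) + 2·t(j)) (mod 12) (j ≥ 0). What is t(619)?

Computing terms: t(0) = 5, t(1) = 11, t(2) = 7, t(3) = 7, t(4) = 11, t(5) = 11, t(6) = 7.
Since (t(5), t(6)) = (t(1), t(2)) = (11, 7) (two consecutive terms determine the rest), the sequence is eventually periodic: after a pre-period of length 1 it cycles with period 4.
For j ≥ 1, t(j) depends only on (j - 1) mod 4. (619 - 1) mod 4 = 2, so t(619) = t(3) = 7.

7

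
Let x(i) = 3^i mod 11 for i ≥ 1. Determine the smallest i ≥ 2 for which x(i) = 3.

Listing terms: x(1) = 3, x(2) = 9, x(3) = 5, x(4) = 4, x(5) = 1, x(6) = 3.
The sequence repeats with period 5.
The value 3 next appears (with i ≥ 2) at x(6).

6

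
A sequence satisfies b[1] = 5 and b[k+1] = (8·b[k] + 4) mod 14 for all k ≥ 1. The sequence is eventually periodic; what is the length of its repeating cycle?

Computing terms: b[1] = 5, b[2] = 2, b[3] = 6, b[4] = 10, b[5] = 0, b[6] = 4, b[7] = 8, b[8] = 12, b[9] = 2.
Since b[9] = b[2] = 2, the sequence is eventually periodic: after a pre-period of length 1 it cycles with period 7.

7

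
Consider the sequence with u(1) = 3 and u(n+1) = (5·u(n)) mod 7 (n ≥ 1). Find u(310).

4

We have u(1) = 3, u(2) = 1, u(3) = 5, u(4) = 4, u(5) = 6, u(6) = 2, u(7) = 3.
The sequence repeats with period 6.
So u(310) = u(1 + ((310-1) mod 6)) = u(4) = 4.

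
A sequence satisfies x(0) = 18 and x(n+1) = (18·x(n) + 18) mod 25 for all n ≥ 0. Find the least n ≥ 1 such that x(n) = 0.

x(0) = 18, x(1) = 17, x(2) = 24, x(3) = 0, x(4) = 18.
Since x(4) = x(0) = 18, the sequence is periodic with period 4.
The value 0 first appears (with n ≥ 1) at x(3).

3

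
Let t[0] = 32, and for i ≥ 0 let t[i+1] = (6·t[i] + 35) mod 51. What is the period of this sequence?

Computing terms: t[0] = 32; t[1] = 23; t[2] = 20; t[3] = 2; t[4] = 47; t[5] = 11; t[6] = 50; t[7] = 29; t[8] = 5; t[9] = 14; t[10] = 17; t[11] = 35; t[12] = 41; t[13] = 26; t[14] = 38; t[15] = 8; t[16] = 32.
The sequence repeats with period 16.

16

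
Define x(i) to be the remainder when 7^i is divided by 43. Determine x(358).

Computing terms: x(0) = 1; x(1) = 7; x(2) = 6; x(3) = 42; x(4) = 36; x(5) = 37; x(6) = 1.
Since x(6) = x(0) = 1, the sequence is periodic with period 6.
So x(358) = x(0 + ((358-0) mod 6)) = x(4) = 36.

36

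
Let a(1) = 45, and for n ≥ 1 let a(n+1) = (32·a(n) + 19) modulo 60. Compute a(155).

a(1) = 45; a(2) = 19; a(3) = 27; a(4) = 43; a(5) = 15; a(6) = 19.
Since a(6) = a(2) = 19, the sequence is eventually periodic: after a pre-period of length 1 it cycles with period 4.
For n ≥ 2, a(n) depends only on (n - 2) mod 4. (155 - 2) mod 4 = 1, so a(155) = a(3) = 27.

27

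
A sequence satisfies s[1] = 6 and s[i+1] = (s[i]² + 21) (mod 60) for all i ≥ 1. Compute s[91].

Computing terms: s[1] = 6,  s[2] = 57,  s[3] = 30,  s[4] = 21,  s[5] = 42,  s[6] = 45,  s[7] = 6.
Since s[7] = s[1] = 6, the sequence is periodic with period 6.
(91 - 1) mod 6 = 0, so s[91] = s[1] = 6.

6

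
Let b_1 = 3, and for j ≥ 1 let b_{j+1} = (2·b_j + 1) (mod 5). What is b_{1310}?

2

b_1 = 3, b_2 = 2, b_3 = 0, b_4 = 1, b_5 = 3.
Since b_5 = b_1 = 3, the sequence is periodic with period 4.
(1310 - 1) mod 4 = 1, so b_{1310} = b_2 = 2.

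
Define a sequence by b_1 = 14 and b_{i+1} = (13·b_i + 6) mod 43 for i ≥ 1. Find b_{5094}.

32

Listing terms: b_1 = 14,  b_2 = 16,  b_3 = 42,  b_4 = 36,  b_5 = 1,  b_6 = 19,  b_7 = 38,  b_8 = 27,  b_9 = 13,  b_{10} = 3,  b_{11} = 2,  b_{12} = 32,  b_{13} = 35,  b_{14} = 31,  b_{15} = 22,  b_{16} = 34,  b_{17} = 18,  b_{18} = 25,  b_{19} = 30,  b_{20} = 9,  b_{21} = 37,  b_{22} = 14.
The sequence repeats with period 21.
So b_{5094} = b_{1 + ((5094-1) mod 21)} = b_{12} = 32.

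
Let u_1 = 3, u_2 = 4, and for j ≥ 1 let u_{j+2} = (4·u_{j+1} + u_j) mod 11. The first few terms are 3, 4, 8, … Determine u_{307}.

u_1 = 3; u_2 = 4; u_3 = 8; u_4 = 3; u_5 = 9; u_6 = 6; u_7 = 0; u_8 = 6; u_9 = 2; u_{10} = 3; u_{11} = 3; u_{12} = 4.
The sequence repeats with period 10.
So u_{307} = u_{1 + ((307-1) mod 10)} = u_7 = 0.

0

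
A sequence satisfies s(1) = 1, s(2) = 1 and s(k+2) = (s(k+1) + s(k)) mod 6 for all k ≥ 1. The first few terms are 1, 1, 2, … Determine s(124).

3

Computing terms: s(1) = 1,  s(2) = 1,  s(3) = 2,  s(4) = 3,  s(5) = 5,  s(6) = 2,  s(7) = 1,  s(8) = 3,  s(9) = 4,  s(10) = 1,  s(11) = 5,  s(12) = 0,  s(13) = 5,  s(14) = 5,  s(15) = 4,  s(16) = 3,  s(17) = 1,  s(18) = 4,  s(19) = 5,  s(20) = 3,  s(21) = 2,  s(22) = 5,  s(23) = 1,  s(24) = 0,  s(25) = 1,  s(26) = 1.
The sequence repeats with period 24.
So s(124) = s(1 + ((124-1) mod 24)) = s(4) = 3.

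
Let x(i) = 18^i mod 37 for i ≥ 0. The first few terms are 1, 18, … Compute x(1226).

We have x(0) = 1; x(1) = 18; x(2) = 28; x(3) = 23; x(4) = 7; x(5) = 15; x(6) = 11; x(7) = 13; x(8) = 12; x(9) = 31; x(10) = 3; x(11) = 17; x(12) = 10; x(13) = 32; x(14) = 21; x(15) = 8; x(16) = 33; x(17) = 2; x(18) = 36; x(19) = 19; x(20) = 9; x(21) = 14; x(22) = 30; x(23) = 22; x(24) = 26; x(25) = 24; x(26) = 25; x(27) = 6; x(28) = 34; x(29) = 20; x(30) = 27; x(31) = 5; x(32) = 16; x(33) = 29; x(34) = 4; x(35) = 35; x(36) = 1.
The sequence repeats with period 36.
(1226 - 0) mod 36 = 2, so x(1226) = x(2) = 28.

28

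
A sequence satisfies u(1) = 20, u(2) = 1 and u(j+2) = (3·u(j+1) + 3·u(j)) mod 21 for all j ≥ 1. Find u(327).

Computing terms: u(1) = 20, u(2) = 1, u(3) = 0, u(4) = 3, u(5) = 9, u(6) = 15, u(7) = 9, u(8) = 9, u(9) = 12, u(10) = 0, u(11) = 15, u(12) = 3, u(13) = 12, u(14) = 3, u(15) = 3, u(16) = 18, u(17) = 0, u(18) = 12, u(19) = 15, u(20) = 18, u(21) = 15, u(22) = 15, u(23) = 6, u(24) = 0, u(25) = 18, u(26) = 12, u(27) = 6, u(28) = 12, u(29) = 12, u(30) = 9, u(31) = 0, u(32) = 6, u(33) = 18, u(34) = 9, u(35) = 18, u(36) = 18, u(37) = 3, u(38) = 0, u(39) = 9, u(40) = 6, u(41) = 3, u(42) = 6, u(43) = 6, u(44) = 15, u(45) = 0, u(46) = 3.
Since (u(45), u(46)) = (u(3), u(4)) = (0, 3) (two consecutive terms determine the rest), the sequence is eventually periodic: after a pre-period of length 2 it cycles with period 42.
For j ≥ 3, u(j) depends only on (j - 3) mod 42. (327 - 3) mod 42 = 30, so u(327) = u(33) = 18.

18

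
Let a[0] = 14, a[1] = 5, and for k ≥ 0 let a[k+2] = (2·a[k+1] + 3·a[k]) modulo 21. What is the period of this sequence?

6

We have a[0] = 14, a[1] = 5, a[2] = 10, a[3] = 14, a[4] = 16, a[5] = 11, a[6] = 7, a[7] = 5, a[8] = 10.
Since (a[7], a[8]) = (a[1], a[2]) = (5, 10) (two consecutive terms determine the rest), the sequence is eventually periodic: after a pre-period of length 1 it cycles with period 6.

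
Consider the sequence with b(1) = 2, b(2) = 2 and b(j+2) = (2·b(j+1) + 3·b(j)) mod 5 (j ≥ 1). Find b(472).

Listing terms: b(1) = 2,  b(2) = 2,  b(3) = 0,  b(4) = 1,  b(5) = 2,  b(6) = 2.
The sequence repeats with period 4.
(472 - 1) mod 4 = 3, so b(472) = b(4) = 1.

1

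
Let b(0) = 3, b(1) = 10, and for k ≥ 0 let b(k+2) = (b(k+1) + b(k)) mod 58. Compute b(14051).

Computing terms: b(0) = 3, b(1) = 10, b(2) = 13, b(3) = 23, b(4) = 36, b(5) = 1, b(6) = 37, b(7) = 38, b(8) = 17, b(9) = 55, b(10) = 14, b(11) = 11, b(12) = 25, b(13) = 36, b(14) = 3, b(15) = 39, b(16) = 42, b(17) = 23, b(18) = 7, b(19) = 30, b(20) = 37, b(21) = 9, b(22) = 46, b(23) = 55, b(24) = 43, b(25) = 40, b(26) = 25, b(27) = 7, b(28) = 32, b(29) = 39, b(30) = 13, b(31) = 52, b(32) = 7, b(33) = 1, b(34) = 8, b(35) = 9, b(36) = 17, b(37) = 26, b(38) = 43, b(39) = 11, b(40) = 54, b(41) = 7, b(42) = 3, b(43) = 10.
The sequence repeats with period 42.
(14051 - 0) mod 42 = 23, so b(14051) = b(23) = 55.

55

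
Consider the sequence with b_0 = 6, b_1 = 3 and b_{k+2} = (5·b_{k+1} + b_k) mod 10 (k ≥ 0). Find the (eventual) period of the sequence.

6

Computing terms: b_0 = 6, b_1 = 3, b_2 = 1, b_3 = 8, b_4 = 1, b_5 = 3, b_6 = 6, b_7 = 3.
The sequence repeats with period 6.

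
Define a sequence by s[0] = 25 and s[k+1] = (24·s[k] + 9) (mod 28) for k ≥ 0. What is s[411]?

Listing terms: s[0] = 25,  s[1] = 21,  s[2] = 9,  s[3] = 1,  s[4] = 5,  s[5] = 17,  s[6] = 25.
Since s[6] = s[0] = 25, the sequence is periodic with period 6.
(411 - 0) mod 6 = 3, so s[411] = s[3] = 1.

1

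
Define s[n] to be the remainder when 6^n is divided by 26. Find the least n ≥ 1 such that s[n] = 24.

11

s[0] = 1, s[1] = 6, s[2] = 10, s[3] = 8, s[4] = 22, s[5] = 2, s[6] = 12, s[7] = 20, s[8] = 16, s[9] = 18, s[10] = 4, s[11] = 24, s[12] = 14, s[13] = 6.
Since s[13] = s[1] = 6, the sequence is eventually periodic: after a pre-period of length 1 it cycles with period 12.
The value 24 first appears (with n ≥ 1) at s[11].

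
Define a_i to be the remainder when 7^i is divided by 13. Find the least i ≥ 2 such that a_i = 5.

3

We have a_1 = 7,  a_2 = 10,  a_3 = 5,  a_4 = 9,  a_5 = 11,  a_6 = 12,  a_7 = 6,  a_8 = 3,  a_9 = 8,  a_{10} = 4,  a_{11} = 2,  a_{12} = 1,  a_{13} = 7.
Since a_{13} = a_1 = 7, the sequence is periodic with period 12.
The value 5 first appears (with i ≥ 2) at a_3.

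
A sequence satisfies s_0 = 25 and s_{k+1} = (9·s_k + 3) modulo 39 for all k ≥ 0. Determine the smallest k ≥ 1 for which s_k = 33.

s_0 = 25; s_1 = 33; s_2 = 27; s_3 = 12; s_4 = 33.
Since s_4 = s_1 = 33, the sequence is eventually periodic: after a pre-period of length 1 it cycles with period 3.
The value 33 first appears (with k ≥ 1) at s_1.

1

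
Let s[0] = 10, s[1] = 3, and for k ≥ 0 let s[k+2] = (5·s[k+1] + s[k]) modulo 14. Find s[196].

7

s[0] = 10; s[1] = 3; s[2] = 11; s[3] = 2; s[4] = 7; s[5] = 9; s[6] = 10; s[7] = 3.
The sequence repeats with period 6.
(196 - 0) mod 6 = 4, so s[196] = s[4] = 7.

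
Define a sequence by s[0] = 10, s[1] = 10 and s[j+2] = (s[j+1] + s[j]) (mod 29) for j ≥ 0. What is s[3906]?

We have s[0] = 10, s[1] = 10, s[2] = 20, s[3] = 1, s[4] = 21, s[5] = 22, s[6] = 14, s[7] = 7, s[8] = 21, s[9] = 28, s[10] = 20, s[11] = 19, s[12] = 10, s[13] = 0, s[14] = 10, s[15] = 10.
Since (s[14], s[15]) = (s[0], s[1]) = (10, 10) (two consecutive terms determine the rest), the sequence is periodic with period 14.
(3906 - 0) mod 14 = 0, so s[3906] = s[0] = 10.

10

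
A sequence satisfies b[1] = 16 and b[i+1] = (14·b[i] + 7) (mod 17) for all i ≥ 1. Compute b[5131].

1

b[1] = 16,  b[2] = 10,  b[3] = 11,  b[4] = 8,  b[5] = 0,  b[6] = 7,  b[7] = 3,  b[8] = 15,  b[9] = 13,  b[10] = 2,  b[11] = 1,  b[12] = 4,  b[13] = 12,  b[14] = 5,  b[15] = 9,  b[16] = 14,  b[17] = 16.
The sequence repeats with period 16.
So b[5131] = b[1 + ((5131-1) mod 16)] = b[11] = 1.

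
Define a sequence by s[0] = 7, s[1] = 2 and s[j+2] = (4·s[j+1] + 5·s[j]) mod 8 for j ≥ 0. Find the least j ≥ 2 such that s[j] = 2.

We have s[0] = 7, s[1] = 2, s[2] = 3, s[3] = 6, s[4] = 7, s[5] = 2.
The sequence repeats with period 4.
The value 2 next appears (with j ≥ 2) at s[5].

5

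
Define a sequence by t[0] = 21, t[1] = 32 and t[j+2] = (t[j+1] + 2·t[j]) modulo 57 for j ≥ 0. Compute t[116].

23

We have t[0] = 21; t[1] = 32; t[2] = 17; t[3] = 24; t[4] = 1; t[5] = 49; t[6] = 51; t[7] = 35; t[8] = 23; t[9] = 36; t[10] = 25; t[11] = 40; t[12] = 33; t[13] = 56; t[14] = 8; t[15] = 6; t[16] = 22; t[17] = 34; t[18] = 21; t[19] = 32.
The sequence repeats with period 18.
So t[116] = t[0 + ((116-0) mod 18)] = t[8] = 23.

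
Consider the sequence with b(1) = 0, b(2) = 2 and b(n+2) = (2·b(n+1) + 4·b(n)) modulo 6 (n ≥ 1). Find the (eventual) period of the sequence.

8

Computing terms: b(1) = 0,  b(2) = 2,  b(3) = 4,  b(4) = 4,  b(5) = 0,  b(6) = 4,  b(7) = 2,  b(8) = 2,  b(9) = 0,  b(10) = 2.
The sequence repeats with period 8.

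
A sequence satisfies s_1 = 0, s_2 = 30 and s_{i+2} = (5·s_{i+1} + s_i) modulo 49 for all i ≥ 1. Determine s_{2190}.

9

We have s_1 = 0,  s_2 = 30,  s_3 = 3,  s_4 = 45,  s_5 = 32,  s_6 = 9,  s_7 = 28,  s_8 = 2,  s_9 = 38,  s_{10} = 45,  s_{11} = 18,  s_{12} = 37,  s_{13} = 7,  s_{14} = 23,  s_{15} = 24,  s_{16} = 45,  s_{17} = 4,  s_{18} = 16,  s_{19} = 35,  s_{20} = 44,  s_{21} = 10,  s_{22} = 45,  s_{23} = 39,  s_{24} = 44,  s_{25} = 14,  s_{26} = 16,  s_{27} = 45,  s_{28} = 45,  s_{29} = 25,  s_{30} = 23,  s_{31} = 42,  s_{32} = 37,  s_{33} = 31,  s_{34} = 45,  s_{35} = 11,  s_{36} = 2,  s_{37} = 21,  s_{38} = 9,  s_{39} = 17,  s_{40} = 45,  s_{41} = 46,  s_{42} = 30,  s_{43} = 0,  s_{44} = 30.
Since (s_{43}, s_{44}) = (s_1, s_2) = (0, 30) (two consecutive terms determine the rest), the sequence is periodic with period 42.
So s_{2190} = s_{1 + ((2190-1) mod 42)} = s_6 = 9.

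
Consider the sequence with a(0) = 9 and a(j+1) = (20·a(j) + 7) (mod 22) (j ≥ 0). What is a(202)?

7

a(0) = 9, a(1) = 11, a(2) = 7, a(3) = 15, a(4) = 21, a(5) = 9.
The sequence repeats with period 5.
(202 - 0) mod 5 = 2, so a(202) = a(2) = 7.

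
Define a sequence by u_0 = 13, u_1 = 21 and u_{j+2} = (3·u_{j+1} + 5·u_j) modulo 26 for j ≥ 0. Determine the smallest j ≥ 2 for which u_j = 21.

3

u_0 = 13, u_1 = 21, u_2 = 24, u_3 = 21, u_4 = 1, u_5 = 4, u_6 = 17, u_7 = 19, u_8 = 12, u_9 = 1, u_{10} = 11, u_{11} = 12, u_{12} = 13, u_{13} = 21.
The sequence repeats with period 12.
The value 21 first appears (with j ≥ 2) at u_3.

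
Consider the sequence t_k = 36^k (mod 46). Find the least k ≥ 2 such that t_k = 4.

5

Computing terms: t_1 = 36, t_2 = 8, t_3 = 12, t_4 = 18, t_5 = 4, t_6 = 6, t_7 = 32, t_8 = 2, t_9 = 26, t_{10} = 16, t_{11} = 24, t_{12} = 36.
Since t_{12} = t_1 = 36, the sequence is periodic with period 11.
The value 4 first appears (with k ≥ 2) at t_5.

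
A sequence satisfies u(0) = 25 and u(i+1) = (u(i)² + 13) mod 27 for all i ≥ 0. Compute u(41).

Listing terms: u(0) = 25; u(1) = 17; u(2) = 5; u(3) = 11; u(4) = 26; u(5) = 14; u(6) = 20; u(7) = 8; u(8) = 23; u(9) = 2; u(10) = 17.
Since u(10) = u(1) = 17, the sequence is eventually periodic: after a pre-period of length 1 it cycles with period 9.
For i ≥ 1, u(i) depends only on (i - 1) mod 9. (41 - 1) mod 9 = 4, so u(41) = u(5) = 14.

14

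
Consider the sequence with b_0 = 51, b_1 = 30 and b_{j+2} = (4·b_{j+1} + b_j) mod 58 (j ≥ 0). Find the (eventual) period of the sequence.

b_0 = 51,  b_1 = 30,  b_2 = 55,  b_3 = 18,  b_4 = 11,  b_5 = 4,  b_6 = 27,  b_7 = 54,  b_8 = 11,  b_9 = 40,  b_{10} = 55,  b_{11} = 28,  b_{12} = 51,  b_{13} = 0,  b_{14} = 51,  b_{15} = 30.
The sequence repeats with period 14.

14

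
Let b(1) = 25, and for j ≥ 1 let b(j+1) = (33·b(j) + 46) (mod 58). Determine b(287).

35

We have b(1) = 25; b(2) = 1; b(3) = 21; b(4) = 43; b(5) = 15; b(6) = 19; b(7) = 35; b(8) = 41; b(9) = 7; b(10) = 45; b(11) = 23; b(12) = 51; b(13) = 47; b(14) = 31; b(15) = 25.
The sequence repeats with period 14.
(287 - 1) mod 14 = 6, so b(287) = b(7) = 35.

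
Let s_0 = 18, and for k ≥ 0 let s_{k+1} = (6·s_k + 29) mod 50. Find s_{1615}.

Listing terms: s_0 = 18, s_1 = 37, s_2 = 1, s_3 = 35, s_4 = 39, s_5 = 13, s_6 = 7, s_7 = 21, s_8 = 5, s_9 = 9, s_{10} = 33, s_{11} = 27, s_{12} = 41, s_{13} = 25, s_{14} = 29, s_{15} = 3, s_{16} = 47, s_{17} = 11, s_{18} = 45, s_{19} = 49, s_{20} = 23, s_{21} = 17, s_{22} = 31, s_{23} = 15, s_{24} = 19, s_{25} = 43, s_{26} = 37.
Since s_{26} = s_1 = 37, the sequence is eventually periodic: after a pre-period of length 1 it cycles with period 25.
For k ≥ 1, s_k depends only on (k - 1) mod 25. (1615 - 1) mod 25 = 14, so s_{1615} = s_{15} = 3.

3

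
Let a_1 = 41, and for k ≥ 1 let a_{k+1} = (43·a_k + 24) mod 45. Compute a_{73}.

Computing terms: a_1 = 41; a_2 = 32; a_3 = 5; a_4 = 14; a_5 = 41.
Since a_5 = a_1 = 41, the sequence is periodic with period 4.
So a_{73} = a_{1 + ((73-1) mod 4)} = a_1 = 41.

41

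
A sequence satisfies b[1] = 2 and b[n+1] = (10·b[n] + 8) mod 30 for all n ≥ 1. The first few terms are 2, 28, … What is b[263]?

28

We have b[1] = 2, b[2] = 28, b[3] = 18, b[4] = 8, b[5] = 28.
Since b[5] = b[2] = 28, the sequence is eventually periodic: after a pre-period of length 1 it cycles with period 3.
For n ≥ 2, b[n] depends only on (n - 2) mod 3. (263 - 2) mod 3 = 0, so b[263] = b[2] = 28.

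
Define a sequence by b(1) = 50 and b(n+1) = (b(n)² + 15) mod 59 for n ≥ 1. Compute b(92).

We have b(1) = 50,  b(2) = 37,  b(3) = 27,  b(4) = 36,  b(5) = 13,  b(6) = 7,  b(7) = 5,  b(8) = 40,  b(9) = 22,  b(10) = 27.
Since b(10) = b(3) = 27, the sequence is eventually periodic: after a pre-period of length 2 it cycles with period 7.
For n ≥ 3, b(n) depends only on (n - 3) mod 7. (92 - 3) mod 7 = 5, so b(92) = b(8) = 40.

40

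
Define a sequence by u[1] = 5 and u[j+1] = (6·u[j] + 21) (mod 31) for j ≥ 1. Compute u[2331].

17

u[1] = 5,  u[2] = 20,  u[3] = 17,  u[4] = 30,  u[5] = 15,  u[6] = 18,  u[7] = 5.
Since u[7] = u[1] = 5, the sequence is periodic with period 6.
(2331 - 1) mod 6 = 2, so u[2331] = u[3] = 17.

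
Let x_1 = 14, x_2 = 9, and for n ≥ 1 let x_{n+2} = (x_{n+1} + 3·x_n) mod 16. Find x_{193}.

We have x_1 = 14,  x_2 = 9,  x_3 = 3,  x_4 = 14,  x_5 = 7,  x_6 = 1,  x_7 = 6,  x_8 = 9,  x_9 = 11,  x_{10} = 6,  x_{11} = 7,  x_{12} = 9,  x_{13} = 14,  x_{14} = 9.
The sequence repeats with period 12.
(193 - 1) mod 12 = 0, so x_{193} = x_1 = 14.

14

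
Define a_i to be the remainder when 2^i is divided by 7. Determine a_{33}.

a_1 = 2,  a_2 = 4,  a_3 = 1,  a_4 = 2.
Since a_4 = a_1 = 2, the sequence is periodic with period 3.
(33 - 1) mod 3 = 2, so a_{33} = a_3 = 1.

1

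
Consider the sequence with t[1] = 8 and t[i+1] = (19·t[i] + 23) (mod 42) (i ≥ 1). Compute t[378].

39

Computing terms: t[1] = 8,  t[2] = 7,  t[3] = 30,  t[4] = 5,  t[5] = 34,  t[6] = 39,  t[7] = 8.
Since t[7] = t[1] = 8, the sequence is periodic with period 6.
(378 - 1) mod 6 = 5, so t[378] = t[6] = 39.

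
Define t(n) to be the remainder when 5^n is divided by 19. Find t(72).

1

Computing terms: t(1) = 5, t(2) = 6, t(3) = 11, t(4) = 17, t(5) = 9, t(6) = 7, t(7) = 16, t(8) = 4, t(9) = 1, t(10) = 5.
The sequence repeats with period 9.
So t(72) = t(1 + ((72-1) mod 9)) = t(9) = 1.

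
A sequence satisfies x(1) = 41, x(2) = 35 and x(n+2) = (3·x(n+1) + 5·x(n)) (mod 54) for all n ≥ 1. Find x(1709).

5

We have x(1) = 41,  x(2) = 35,  x(3) = 40,  x(4) = 25,  x(5) = 5,  x(6) = 32,  x(7) = 13,  x(8) = 37,  x(9) = 14,  x(10) = 11,  x(11) = 49,  x(12) = 40,  x(13) = 41,  x(14) = 53,  x(15) = 40,  x(16) = 7,  x(17) = 5,  x(18) = 50,  x(19) = 13,  x(20) = 19,  x(21) = 14,  x(22) = 29,  x(23) = 49,  x(24) = 22,  x(25) = 41,  x(26) = 17,  x(27) = 40,  x(28) = 43,  x(29) = 5,  x(30) = 14,  x(31) = 13,  x(32) = 1,  x(33) = 14,  x(34) = 47,  x(35) = 49,  x(36) = 4,  x(37) = 41,  x(38) = 35.
Since (x(37), x(38)) = (x(1), x(2)) = (41, 35) (two consecutive terms determine the rest), the sequence is periodic with period 36.
(1709 - 1) mod 36 = 16, so x(1709) = x(17) = 5.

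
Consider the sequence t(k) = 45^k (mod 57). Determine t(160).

45

Computing terms: t(0) = 1, t(1) = 45, t(2) = 30, t(3) = 39, t(4) = 45.
Since t(4) = t(1) = 45, the sequence is eventually periodic: after a pre-period of length 1 it cycles with period 3.
For k ≥ 1, t(k) depends only on (k - 1) mod 3. (160 - 1) mod 3 = 0, so t(160) = t(1) = 45.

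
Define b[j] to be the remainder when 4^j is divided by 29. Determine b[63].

28

Computing terms: b[1] = 4; b[2] = 16; b[3] = 6; b[4] = 24; b[5] = 9; b[6] = 7; b[7] = 28; b[8] = 25; b[9] = 13; b[10] = 23; b[11] = 5; b[12] = 20; b[13] = 22; b[14] = 1; b[15] = 4.
The sequence repeats with period 14.
(63 - 1) mod 14 = 6, so b[63] = b[7] = 28.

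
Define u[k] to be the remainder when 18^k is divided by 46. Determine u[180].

4

We have u[1] = 18,  u[2] = 2,  u[3] = 36,  u[4] = 4,  u[5] = 26,  u[6] = 8,  u[7] = 6,  u[8] = 16,  u[9] = 12,  u[10] = 32,  u[11] = 24,  u[12] = 18.
The sequence repeats with period 11.
So u[180] = u[1 + ((180-1) mod 11)] = u[4] = 4.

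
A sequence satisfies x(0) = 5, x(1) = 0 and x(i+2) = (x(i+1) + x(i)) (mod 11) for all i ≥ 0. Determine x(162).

5

x(0) = 5, x(1) = 0, x(2) = 5, x(3) = 5, x(4) = 10, x(5) = 4, x(6) = 3, x(7) = 7, x(8) = 10, x(9) = 6, x(10) = 5, x(11) = 0.
Since (x(10), x(11)) = (x(0), x(1)) = (5, 0) (two consecutive terms determine the rest), the sequence is periodic with period 10.
(162 - 0) mod 10 = 2, so x(162) = x(2) = 5.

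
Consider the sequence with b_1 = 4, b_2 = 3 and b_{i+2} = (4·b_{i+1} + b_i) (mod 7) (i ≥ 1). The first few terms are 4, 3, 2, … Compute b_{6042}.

Listing terms: b_1 = 4,  b_2 = 3,  b_3 = 2,  b_4 = 4,  b_5 = 4,  b_6 = 6,  b_7 = 0,  b_8 = 6,  b_9 = 3,  b_{10} = 4,  b_{11} = 5,  b_{12} = 3,  b_{13} = 3,  b_{14} = 1,  b_{15} = 0,  b_{16} = 1,  b_{17} = 4,  b_{18} = 3.
Since (b_{17}, b_{18}) = (b_1, b_2) = (4, 3) (two consecutive terms determine the rest), the sequence is periodic with period 16.
(6042 - 1) mod 16 = 9, so b_{6042} = b_{10} = 4.

4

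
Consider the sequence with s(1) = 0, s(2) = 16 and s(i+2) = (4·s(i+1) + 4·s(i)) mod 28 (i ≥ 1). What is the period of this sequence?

6

Listing terms: s(1) = 0; s(2) = 16; s(3) = 8; s(4) = 12; s(5) = 24; s(6) = 4; s(7) = 0; s(8) = 16.
Since (s(7), s(8)) = (s(1), s(2)) = (0, 16) (two consecutive terms determine the rest), the sequence is periodic with period 6.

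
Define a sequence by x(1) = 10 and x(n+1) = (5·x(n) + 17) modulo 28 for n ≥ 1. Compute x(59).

We have x(1) = 10, x(2) = 11, x(3) = 16, x(4) = 13, x(5) = 26, x(6) = 7, x(7) = 24, x(8) = 25, x(9) = 2, x(10) = 27, x(11) = 12, x(12) = 21, x(13) = 10.
The sequence repeats with period 12.
(59 - 1) mod 12 = 10, so x(59) = x(11) = 12.

12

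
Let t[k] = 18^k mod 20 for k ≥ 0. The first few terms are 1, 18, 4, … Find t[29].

Listing terms: t[0] = 1; t[1] = 18; t[2] = 4; t[3] = 12; t[4] = 16; t[5] = 8; t[6] = 4.
Since t[6] = t[2] = 4, the sequence is eventually periodic: after a pre-period of length 2 it cycles with period 4.
For k ≥ 2, t[k] depends only on (k - 2) mod 4. (29 - 2) mod 4 = 3, so t[29] = t[5] = 8.

8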